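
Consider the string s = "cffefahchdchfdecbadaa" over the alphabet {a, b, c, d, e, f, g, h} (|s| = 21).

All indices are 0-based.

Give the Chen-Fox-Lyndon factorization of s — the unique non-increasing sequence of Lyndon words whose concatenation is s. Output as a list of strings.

["cffef", "ahchdchfdecb", "ad", "a", "a"]

emit factor 1: 'cffef' (i=0, period=5)
emit factor 2: 'ahchdchfdecb' (i=5, period=12)
emit factor 3: 'ad' (i=17, period=2)
emit factor 4: 'a' (i=19, period=1)
emit factor 5: 'a' (i=20, period=1)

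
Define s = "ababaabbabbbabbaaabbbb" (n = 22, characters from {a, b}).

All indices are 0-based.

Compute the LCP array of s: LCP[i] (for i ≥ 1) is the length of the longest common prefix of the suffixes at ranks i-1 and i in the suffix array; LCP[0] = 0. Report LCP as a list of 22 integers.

rank | idx | suffix
   0 |  15 | aaabbbb
   1 |   4 | aabbabbbabbaaabbbb
   2 |  16 | aabbbb
   3 |   2 | abaabbabbbabbaaabbbb
   4 |   0 | ababaabbabbbabbaaabbbb
   5 |  12 | abbaaabbbb
   6 |   5 | abbabbbabbaaabbbb
   7 |   8 | abbbabbaaabbbb
   8 |  17 | abbbb
   9 |  21 | b
  10 |  14 | baaabbbb
  11 |   3 | baabbabbbabbaaabbbb
  12 |   1 | babaabbabbbabbaaabbbb
  13 |  11 | babbaaabbbb
  14 |   7 | babbbabbaaabbbb
  15 |  20 | bb
  16 |  13 | bbaaabbbb
  17 |  10 | bbabbaaabbbb
  18 |   6 | bbabbbabbaaabbbb
  19 |  19 | bbb
  20 |   9 | bbbabbaaabbbb
  21 |  18 | bbbb

SA = [15, 4, 16, 2, 0, 12, 5, 8, 17, 21, 14, 3, 1, 11, 7, 20, 13, 10, 6, 19, 9, 18]
[i] adj suffixes → lcp
  [1] 15/4 → 2 ('aa')
  [2] 4/16 → 4 ('aabb')
  [3] 16/2 → 1 ('a')
  [4] 2/0 → 3 ('aba')
  [5] 0/12 → 2 ('ab')
  [6] 12/5 → 4 ('abba')
  [7] 5/8 → 3 ('abb')
  [8] 8/17 → 4 ('abbb')
  [9] 17/21 → 0 ('')
  [10] 21/14 → 1 ('b')
  [11] 14/3 → 3 ('baa')
  [12] 3/1 → 2 ('ba')
  [13] 1/11 → 3 ('bab')
  [14] 11/7 → 4 ('babb')
  [15] 7/20 → 1 ('b')
  [16] 20/13 → 2 ('bb')
  [17] 13/10 → 3 ('bba')
  [18] 10/6 → 5 ('bbabb')
  [19] 6/19 → 2 ('bb')
  [20] 19/9 → 3 ('bbb')
  [21] 9/18 → 3 ('bbb')

[0, 2, 4, 1, 3, 2, 4, 3, 4, 0, 1, 3, 2, 3, 4, 1, 2, 3, 5, 2, 3, 3]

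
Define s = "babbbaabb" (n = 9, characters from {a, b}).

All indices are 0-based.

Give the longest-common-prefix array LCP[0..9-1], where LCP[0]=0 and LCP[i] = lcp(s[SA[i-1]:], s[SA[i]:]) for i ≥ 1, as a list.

rank→(start, suffix):
  0 → (5, 'aabb')
  1 → (6, 'abb')
  2 → (1, 'abbbaabb')
  3 → (8, 'b')
  4 → (4, 'baabb')
  5 → (0, 'babbbaabb')
  6 → (7, 'bb')
  7 → (3, 'bbaabb')
  8 → (2, 'bbbaabb')

SA = [5, 6, 1, 8, 4, 0, 7, 3, 2]
rank  pair      lcp
   1  s[5:],s[6:]  1  'a'
   2  s[6:],s[1:]  3  'abb'
   3  s[1:],s[8:]  0  ''
   4  s[8:],s[4:]  1  'b'
   5  s[4:],s[0:]  2  'ba'
   6  s[0:],s[7:]  1  'b'
   7  s[7:],s[3:]  2  'bb'
   8  s[3:],s[2:]  2  'bb'

[0, 1, 3, 0, 1, 2, 1, 2, 2]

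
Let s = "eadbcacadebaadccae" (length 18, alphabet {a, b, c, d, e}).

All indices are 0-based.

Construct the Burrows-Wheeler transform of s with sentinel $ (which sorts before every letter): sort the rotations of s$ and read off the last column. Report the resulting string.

ebceaccedbacdaaaa$d

rank  rotation             last
    0  $eadbcacadebaadccae  e
    1  aadccae$eadbcacadeb  b
    2  acadebaadccae$eadbc  c
    3  adbcacadebaadccae$e  e
    4  adccae$eadbcacadeba  a
    5  adebaadccae$eadbcac  c
    6  ae$eadbcacadebaadcc  c
    7  baadccae$eadbcacade  e
    8  bcacadebaadccae$ead  d
    9  cacadebaadccae$eadb  b
   10  cadebaadccae$eadbca  a
   11  cae$eadbcacadebaadc  c
   12  ccae$eadbcacadebaad  d
   13  dbcacadebaadccae$ea  a
   14  dccae$eadbcacadebaa  a
   15  debaadccae$eadbcaca  a
   16  e$eadbcacadebaadcca  a
   17  eadbcacadebaadccae$  $
   18  ebaadccae$eadbcacad  d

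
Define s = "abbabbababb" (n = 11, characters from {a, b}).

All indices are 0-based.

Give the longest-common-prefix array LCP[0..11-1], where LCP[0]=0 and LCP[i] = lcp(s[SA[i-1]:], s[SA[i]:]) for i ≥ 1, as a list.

rank→(start, suffix):
  0 → (6, 'ababb')
  1 → (8, 'abb')
  2 → (3, 'abbababb')
  3 → (0, 'abbabbababb')
  4 → (10, 'b')
  5 → (5, 'bababb')
  6 → (7, 'babb')
  7 → (2, 'babbababb')
  8 → (9, 'bb')
  9 → (4, 'bbababb')
  10 → (1, 'bbabbababb')

SA = [6, 8, 3, 0, 10, 5, 7, 2, 9, 4, 1]
rank  pair      lcp
   1  s[6:],s[8:]  2  'ab'
   2  s[8:],s[3:]  3  'abb'
   3  s[3:],s[0:]  5  'abbab'
   4  s[0:],s[10:]  0  ''
   5  s[10:],s[5:]  1  'b'
   6  s[5:],s[7:]  3  'bab'
   7  s[7:],s[2:]  4  'babb'
   8  s[2:],s[9:]  1  'b'
   9  s[9:],s[4:]  2  'bb'
  10  s[4:],s[1:]  4  'bbab'

[0, 2, 3, 5, 0, 1, 3, 4, 1, 2, 4]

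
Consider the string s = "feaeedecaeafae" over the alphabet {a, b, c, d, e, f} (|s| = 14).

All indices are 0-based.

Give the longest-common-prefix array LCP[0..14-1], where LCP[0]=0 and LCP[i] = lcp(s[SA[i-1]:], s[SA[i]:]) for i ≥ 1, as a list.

sorted suffixes:
  #0 SA[0]=12  'ae'
  #1 SA[1]=8  'aeafae'
  #2 SA[2]=2  'aeedecaeafae'
  #3 SA[3]=10  'afae'
  #4 SA[4]=7  'caeafae'
  #5 SA[5]=5  'decaeafae'
  #6 SA[6]=13  'e'
  #7 SA[7]=1  'eaeedecaeafae'
  #8 SA[8]=9  'eafae'
  #9 SA[9]=6  'ecaeafae'
  #10 SA[10]=4  'edecaeafae'
  #11 SA[11]=3  'eedecaeafae'
  #12 SA[12]=11  'fae'
  #13 SA[13]=0  'feaeedecaeafae'

SA = [12, 8, 2, 10, 7, 5, 13, 1, 9, 6, 4, 3, 11, 0]
i: (SA[i-1],SA[i]) lcp shared
  1: (12,8) 2 'ae'
  2: (8,2) 2 'ae'
  3: (2,10) 1 'a'
  4: (10,7) 0 ''
  5: (7,5) 0 ''
  6: (5,13) 0 ''
  7: (13,1) 1 'e'
  8: (1,9) 2 'ea'
  9: (9,6) 1 'e'
  10: (6,4) 1 'e'
  11: (4,3) 1 'e'
  12: (3,11) 0 ''
  13: (11,0) 1 'f'

[0, 2, 2, 1, 0, 0, 0, 1, 2, 1, 1, 1, 0, 1]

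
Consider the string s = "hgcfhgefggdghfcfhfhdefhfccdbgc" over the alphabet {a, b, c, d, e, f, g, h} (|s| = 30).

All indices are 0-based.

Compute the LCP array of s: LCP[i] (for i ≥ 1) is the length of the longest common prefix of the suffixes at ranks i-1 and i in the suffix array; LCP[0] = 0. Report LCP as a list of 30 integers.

[0, 0, 1, 1, 1, 3, 0, 1, 1, 0, 2, 0, 2, 1, 1, 2, 3, 2, 0, 2, 1, 1, 1, 1, 0, 1, 3, 2, 1, 2]

rank→(start, suffix):
  0 → (27, 'bgc')
  1 → (29, 'c')
  2 → (24, 'ccdbgc')
  3 → (25, 'cdbgc')
  4 → (14, 'cfhfhdefhfccdbgc')
  5 → (2, 'cfhgefggdghfcfhfhdefhfccdbgc')
  6 → (26, 'dbgc')
  7 → (19, 'defhfccdbgc')
  8 → (10, 'dghfcfhfhdefhfccdbgc')
  9 → (6, 'efggdghfcfhfhdefhfccdbgc')
  10 → (20, 'efhfccdbgc')
  11 → (23, 'fccdbgc')
  12 → (13, 'fcfhfhdefhfccdbgc')
  13 → (7, 'fggdghfcfhfhdefhfccdbgc')
  14 → (17, 'fhdefhfccdbgc')
  15 → (21, 'fhfccdbgc')
  16 → (15, 'fhfhdefhfccdbgc')
  17 → (3, 'fhgefggdghfcfhfhdefhfccdbgc')
  18 → (28, 'gc')
  19 → (1, 'gcfhgefggdghfcfhfhdefhfccdbgc')
  20 → (9, 'gdghfcfhfhdefhfccdbgc')
  21 → (5, 'gefggdghfcfhfhdefhfccdbgc')
  22 → (8, 'ggdghfcfhfhdefhfccdbgc')
  23 → (11, 'ghfcfhfhdefhfccdbgc')
  24 → (18, 'hdefhfccdbgc')
  25 → (22, 'hfccdbgc')
  26 → (12, 'hfcfhfhdefhfccdbgc')
  27 → (16, 'hfhdefhfccdbgc')
  28 → (0, 'hgcfhgefggdghfcfhfhdefhfccdbgc')
  29 → (4, 'hgefggdghfcfhfhdefhfccdbgc')

SA = [27, 29, 24, 25, 14, 2, 26, 19, 10, 6, 20, 23, 13, 7, 17, 21, 15, 3, 28, 1, 9, 5, 8, 11, 18, 22, 12, 16, 0, 4]
i: (SA[i-1],SA[i]) lcp shared
  1: (27,29) 0 ''
  2: (29,24) 1 'c'
  3: (24,25) 1 'c'
  4: (25,14) 1 'c'
  5: (14,2) 3 'cfh'
  6: (2,26) 0 ''
  7: (26,19) 1 'd'
  8: (19,10) 1 'd'
  9: (10,6) 0 ''
  10: (6,20) 2 'ef'
  11: (20,23) 0 ''
  12: (23,13) 2 'fc'
  13: (13,7) 1 'f'
  14: (7,17) 1 'f'
  15: (17,21) 2 'fh'
  16: (21,15) 3 'fhf'
  17: (15,3) 2 'fh'
  18: (3,28) 0 ''
  19: (28,1) 2 'gc'
  20: (1,9) 1 'g'
  21: (9,5) 1 'g'
  22: (5,8) 1 'g'
  23: (8,11) 1 'g'
  24: (11,18) 0 ''
  25: (18,22) 1 'h'
  26: (22,12) 3 'hfc'
  27: (12,16) 2 'hf'
  28: (16,0) 1 'h'
  29: (0,4) 2 'hg'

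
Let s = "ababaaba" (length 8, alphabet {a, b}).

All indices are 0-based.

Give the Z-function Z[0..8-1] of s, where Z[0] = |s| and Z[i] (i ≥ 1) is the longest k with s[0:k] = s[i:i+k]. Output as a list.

Z[0]=8
i=1: fresh scan; Z[1]=0
i=2: fresh scan; Z[2]=3 extend→box=[2,5)
i=3: min(r-i=2, Z[1]=0)=0; Z[3]=0
i=4: min(r-i=1, Z[2]=3)=1; Z[4]=1
i=5: fresh scan; Z[5]=3 extend→box=[5,8)
i=6: min(r-i=2, Z[1]=0)=0; Z[6]=0
i=7: min(r-i=1, Z[2]=3)=1; Z[7]=1

[8, 0, 3, 0, 1, 3, 0, 1]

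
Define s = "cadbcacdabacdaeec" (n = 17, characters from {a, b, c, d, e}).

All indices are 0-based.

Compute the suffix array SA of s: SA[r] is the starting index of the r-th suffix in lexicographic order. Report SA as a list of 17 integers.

sorted suffixes:
  #0 SA[0]=8  'abacdaeec'
  #1 SA[1]=5  'acdabacdaeec'
  #2 SA[2]=10  'acdaeec'
  #3 SA[3]=1  'adbcacdabacdaeec'
  #4 SA[4]=13  'aeec'
  #5 SA[5]=9  'bacdaeec'
  #6 SA[6]=3  'bcacdabacdaeec'
  #7 SA[7]=16  'c'
  #8 SA[8]=4  'cacdabacdaeec'
  #9 SA[9]=0  'cadbcacdabacdaeec'
  #10 SA[10]=6  'cdabacdaeec'
  #11 SA[11]=11  'cdaeec'
  #12 SA[12]=7  'dabacdaeec'
  #13 SA[13]=12  'daeec'
  #14 SA[14]=2  'dbcacdabacdaeec'
  #15 SA[15]=15  'ec'
  #16 SA[16]=14  'eec'

[8, 5, 10, 1, 13, 9, 3, 16, 4, 0, 6, 11, 7, 12, 2, 15, 14]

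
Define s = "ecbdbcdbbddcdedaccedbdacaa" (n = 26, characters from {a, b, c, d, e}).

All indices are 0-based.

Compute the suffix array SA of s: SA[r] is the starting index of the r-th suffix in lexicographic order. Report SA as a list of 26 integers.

[25, 24, 22, 15, 7, 4, 20, 2, 8, 23, 1, 16, 5, 11, 17, 21, 14, 6, 3, 19, 10, 9, 12, 0, 13, 18]

sorted suffixes:
  #0 SA[0]=25  'a'
  #1 SA[1]=24  'aa'
  #2 SA[2]=22  'acaa'
  #3 SA[3]=15  'accedbdacaa'
  #4 SA[4]=7  'bbddcdedaccedbdacaa'
  #5 SA[5]=4  'bcdbbddcdedaccedbdacaa'
  #6 SA[6]=20  'bdacaa'
  #7 SA[7]=2  'bdbcdbbddcdedaccedbdacaa'
  #8 SA[8]=8  'bddcdedaccedbdacaa'
  #9 SA[9]=23  'caa'
  #10 SA[10]=1  'cbdbcdbbddcdedaccedbdacaa'
  #11 SA[11]=16  'ccedbdacaa'
  #12 SA[12]=5  'cdbbddcdedaccedbdacaa'
  #13 SA[13]=11  'cdedaccedbdacaa'
  #14 SA[14]=17  'cedbdacaa'
  #15 SA[15]=21  'dacaa'
  #16 SA[16]=14  'daccedbdacaa'
  #17 SA[17]=6  'dbbddcdedaccedbdacaa'
  #18 SA[18]=3  'dbcdbbddcdedaccedbdacaa'
  #19 SA[19]=19  'dbdacaa'
  #20 SA[20]=10  'dcdedaccedbdacaa'
  #21 SA[21]=9  'ddcdedaccedbdacaa'
  #22 SA[22]=12  'dedaccedbdacaa'
  #23 SA[23]=0  'ecbdbcdbbddcdedaccedbdacaa'
  #24 SA[24]=13  'edaccedbdacaa'
  #25 SA[25]=18  'edbdacaa'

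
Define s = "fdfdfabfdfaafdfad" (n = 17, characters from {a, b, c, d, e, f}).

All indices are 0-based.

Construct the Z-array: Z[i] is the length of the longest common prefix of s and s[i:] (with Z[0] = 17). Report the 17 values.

[17, 0, 3, 0, 1, 0, 0, 3, 0, 1, 0, 0, 3, 0, 1, 0, 0]

Z[0]=17
i=1: i≥r, start 0; Z[1]=0
i=2: i≥r, start 0; Z[2]=3 extend→box=[2,5)
i=3: min(r-i=2, Z[1]=0)=0; Z[3]=0
i=4: min(r-i=1, Z[2]=3)=1; Z[4]=1
i=5: i≥r, start 0; Z[5]=0
i=6: i≥r, start 0; Z[6]=0
i=7: i≥r, start 0; Z[7]=3 extend→box=[7,10)
i=8: min(r-i=2, Z[1]=0)=0; Z[8]=0
i=9: min(r-i=1, Z[2]=3)=1; Z[9]=1
i=10: i≥r, start 0; Z[10]=0
i=11: i≥r, start 0; Z[11]=0
i=12: i≥r, start 0; Z[12]=3 extend→box=[12,15)
i=13: min(r-i=2, Z[1]=0)=0; Z[13]=0
i=14: min(r-i=1, Z[2]=3)=1; Z[14]=1
i=15: i≥r, start 0; Z[15]=0
i=16: i≥r, start 0; Z[16]=0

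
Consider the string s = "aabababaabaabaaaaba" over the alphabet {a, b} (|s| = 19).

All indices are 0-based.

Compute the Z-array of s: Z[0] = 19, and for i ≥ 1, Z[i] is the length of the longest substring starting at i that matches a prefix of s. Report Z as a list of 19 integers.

Z[0]=19
i=1: fresh scan; Z[1]=1 scan→box=[1,2)
i=2: fresh scan; Z[2]=0
i=3: fresh scan; Z[3]=1 scan→box=[3,4)
i=4: fresh scan; Z[4]=0
i=5: fresh scan; Z[5]=1 scan→box=[5,6)
i=6: fresh scan; Z[6]=0
i=7: fresh scan; Z[7]=4 scan→box=[7,11)
i=8: min(r-i=3, Z[1]=1)=1; Z[8]=1
i=9: min(r-i=2, Z[2]=0)=0; Z[9]=0
i=10: min(r-i=1, Z[3]=1)=1; Z[10]=4 scan→box=[10,14)
i=11: min(r-i=3, Z[1]=1)=1; Z[11]=1
i=12: min(r-i=2, Z[2]=0)=0; Z[12]=0
i=13: min(r-i=1, Z[3]=1)=1; Z[13]=2 scan→box=[13,15)
i=14: min(r-i=1, Z[1]=1)=1; Z[14]=2 scan→box=[14,16)
i=15: min(r-i=1, Z[1]=1)=1; Z[15]=4 scan→box=[15,19)
i=16: min(r-i=3, Z[1]=1)=1; Z[16]=1
i=17: min(r-i=2, Z[2]=0)=0; Z[17]=0
i=18: min(r-i=1, Z[3]=1)=1; Z[18]=1

[19, 1, 0, 1, 0, 1, 0, 4, 1, 0, 4, 1, 0, 2, 2, 4, 1, 0, 1]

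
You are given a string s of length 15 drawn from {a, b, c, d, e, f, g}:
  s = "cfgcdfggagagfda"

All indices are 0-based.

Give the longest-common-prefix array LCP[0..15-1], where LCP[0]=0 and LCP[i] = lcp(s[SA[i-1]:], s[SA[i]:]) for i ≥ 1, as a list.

[0, 1, 2, 0, 1, 0, 1, 0, 1, 2, 0, 3, 1, 1, 1]

sorted suffixes:
  #0 SA[0]=14  'a'
  #1 SA[1]=8  'agagfda'
  #2 SA[2]=10  'agfda'
  #3 SA[3]=3  'cdfggagagfda'
  #4 SA[4]=0  'cfgcdfggagagfda'
  #5 SA[5]=13  'da'
  #6 SA[6]=4  'dfggagagfda'
  #7 SA[7]=12  'fda'
  #8 SA[8]=1  'fgcdfggagagfda'
  #9 SA[9]=5  'fggagagfda'
  #10 SA[10]=7  'gagagfda'
  #11 SA[11]=9  'gagfda'
  #12 SA[12]=2  'gcdfggagagfda'
  #13 SA[13]=11  'gfda'
  #14 SA[14]=6  'ggagagfda'

SA = [14, 8, 10, 3, 0, 13, 4, 12, 1, 5, 7, 9, 2, 11, 6]
rank  pair      lcp
   1  s[14:],s[8:]  1  'a'
   2  s[8:],s[10:]  2  'ag'
   3  s[10:],s[3:]  0  ''
   4  s[3:],s[0:]  1  'c'
   5  s[0:],s[13:]  0  ''
   6  s[13:],s[4:]  1  'd'
   7  s[4:],s[12:]  0  ''
   8  s[12:],s[1:]  1  'f'
   9  s[1:],s[5:]  2  'fg'
  10  s[5:],s[7:]  0  ''
  11  s[7:],s[9:]  3  'gag'
  12  s[9:],s[2:]  1  'g'
  13  s[2:],s[11:]  1  'g'
  14  s[11:],s[6:]  1  'g'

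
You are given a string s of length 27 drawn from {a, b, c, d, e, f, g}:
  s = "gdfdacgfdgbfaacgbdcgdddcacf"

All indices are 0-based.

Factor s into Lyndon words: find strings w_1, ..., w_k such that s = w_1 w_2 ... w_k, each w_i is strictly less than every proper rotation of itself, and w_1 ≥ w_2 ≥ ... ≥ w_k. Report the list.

["g", "df", "d", "acgfdgbf", "aacgbdcgdddcacf"]

emit factor 1: 'g' (i=0, period=1)
emit factor 2: 'df' (i=1, period=2)
emit factor 3: 'd' (i=3, period=1)
emit factor 4: 'acgfdgbf' (i=4, period=8)
emit factor 5: 'aacgbdcgdddcacf' (i=12, period=15)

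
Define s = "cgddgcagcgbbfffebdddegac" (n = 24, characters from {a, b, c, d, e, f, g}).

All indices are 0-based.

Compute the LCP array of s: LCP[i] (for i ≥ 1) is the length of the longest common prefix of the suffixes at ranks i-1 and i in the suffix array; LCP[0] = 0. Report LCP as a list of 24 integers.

[0, 1, 0, 1, 1, 0, 1, 1, 2, 0, 2, 2, 1, 1, 0, 1, 0, 1, 2, 0, 1, 1, 2, 1]

rank | idx | suffix
   0 |  22 | ac
   1 |   6 | agcgbbfffebdddegac
   2 |  10 | bbfffebdddegac
   3 |  16 | bdddegac
   4 |  11 | bfffebdddegac
   5 |  23 | c
   6 |   5 | cagcgbbfffebdddegac
   7 |   8 | cgbbfffebdddegac
   8 |   0 | cgddgcagcgbbfffebdddegac
   9 |  17 | dddegac
  10 |  18 | ddegac
  11 |   2 | ddgcagcgbbfffebdddegac
  12 |  19 | degac
  13 |   3 | dgcagcgbbfffebdddegac
  14 |  15 | ebdddegac
  15 |  20 | egac
  16 |  14 | febdddegac
  17 |  13 | ffebdddegac
  18 |  12 | fffebdddegac
  19 |  21 | gac
  20 |   9 | gbbfffebdddegac
  21 |   4 | gcagcgbbfffebdddegac
  22 |   7 | gcgbbfffebdddegac
  23 |   1 | gddgcagcgbbfffebdddegac

SA = [22, 6, 10, 16, 11, 23, 5, 8, 0, 17, 18, 2, 19, 3, 15, 20, 14, 13, 12, 21, 9, 4, 7, 1]
[i] adj suffixes → lcp
  [1] 22/6 → 1 ('a')
  [2] 6/10 → 0 ('')
  [3] 10/16 → 1 ('b')
  [4] 16/11 → 1 ('b')
  [5] 11/23 → 0 ('')
  [6] 23/5 → 1 ('c')
  [7] 5/8 → 1 ('c')
  [8] 8/0 → 2 ('cg')
  [9] 0/17 → 0 ('')
  [10] 17/18 → 2 ('dd')
  [11] 18/2 → 2 ('dd')
  [12] 2/19 → 1 ('d')
  [13] 19/3 → 1 ('d')
  [14] 3/15 → 0 ('')
  [15] 15/20 → 1 ('e')
  [16] 20/14 → 0 ('')
  [17] 14/13 → 1 ('f')
  [18] 13/12 → 2 ('ff')
  [19] 12/21 → 0 ('')
  [20] 21/9 → 1 ('g')
  [21] 9/4 → 1 ('g')
  [22] 4/7 → 2 ('gc')
  [23] 7/1 → 1 ('g')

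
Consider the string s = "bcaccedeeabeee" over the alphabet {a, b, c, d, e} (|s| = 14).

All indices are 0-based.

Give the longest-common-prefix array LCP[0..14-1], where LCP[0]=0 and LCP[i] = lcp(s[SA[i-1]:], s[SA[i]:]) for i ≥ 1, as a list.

[0, 1, 0, 1, 0, 1, 1, 0, 0, 1, 1, 1, 2, 2]

sorted suffixes:
  #0 SA[0]=9  'abeee'
  #1 SA[1]=2  'accedeeabeee'
  #2 SA[2]=0  'bcaccedeeabeee'
  #3 SA[3]=10  'beee'
  #4 SA[4]=1  'caccedeeabeee'
  #5 SA[5]=3  'ccedeeabeee'
  #6 SA[6]=4  'cedeeabeee'
  #7 SA[7]=6  'deeabeee'
  #8 SA[8]=13  'e'
  #9 SA[9]=8  'eabeee'
  #10 SA[10]=5  'edeeabeee'
  #11 SA[11]=12  'ee'
  #12 SA[12]=7  'eeabeee'
  #13 SA[13]=11  'eee'

SA = [9, 2, 0, 10, 1, 3, 4, 6, 13, 8, 5, 12, 7, 11]
rank  pair      lcp
   1  s[9:],s[2:]  1  'a'
   2  s[2:],s[0:]  0  ''
   3  s[0:],s[10:]  1  'b'
   4  s[10:],s[1:]  0  ''
   5  s[1:],s[3:]  1  'c'
   6  s[3:],s[4:]  1  'c'
   7  s[4:],s[6:]  0  ''
   8  s[6:],s[13:]  0  ''
   9  s[13:],s[8:]  1  'e'
  10  s[8:],s[5:]  1  'e'
  11  s[5:],s[12:]  1  'e'
  12  s[12:],s[7:]  2  'ee'
  13  s[7:],s[11:]  2  'ee'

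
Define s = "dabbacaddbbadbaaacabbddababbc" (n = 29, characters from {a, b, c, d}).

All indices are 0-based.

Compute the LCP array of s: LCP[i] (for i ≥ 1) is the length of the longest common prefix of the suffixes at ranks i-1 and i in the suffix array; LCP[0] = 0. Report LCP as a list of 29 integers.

rank | idx | suffix
   0 |  14 | aaacabbddababbc
   1 |  15 | aacabbddababbc
   2 |  23 | ababbc
   3 |   1 | abbacaddbbadbaaacabbddababbc
   4 |  25 | abbc
   5 |  18 | abbddababbc
   6 |  16 | acabbddababbc
   7 |   4 | acaddbbadbaaacabbddababbc
   8 |  11 | adbaaacabbddababbc
   9 |   6 | addbbadbaaacabbddababbc
  10 |  13 | baaacabbddababbc
  11 |  24 | babbc
  12 |   3 | bacaddbbadbaaacabbddababbc
  13 |  10 | badbaaacabbddababbc
  14 |   2 | bbacaddbbadbaaacabbddababbc
  15 |   9 | bbadbaaacabbddababbc
  16 |  26 | bbc
  17 |  19 | bbddababbc
  18 |  27 | bc
  19 |  20 | bddababbc
  20 |  28 | c
  21 |  17 | cabbddababbc
  22 |   5 | caddbbadbaaacabbddababbc
  23 |  22 | dababbc
  24 |   0 | dabbacaddbbadbaaacabbddababbc
  25 |  12 | dbaaacabbddababbc
  26 |   8 | dbbadbaaacabbddababbc
  27 |  21 | ddababbc
  28 |   7 | ddbbadbaaacabbddababbc

SA = [14, 15, 23, 1, 25, 18, 16, 4, 11, 6, 13, 24, 3, 10, 2, 9, 26, 19, 27, 20, 28, 17, 5, 22, 0, 12, 8, 21, 7]
rank  pair      lcp
   1  s[14:],s[15:]  2  'aa'
   2  s[15:],s[23:]  1  'a'
   3  s[23:],s[1:]  2  'ab'
   4  s[1:],s[25:]  3  'abb'
   5  s[25:],s[18:]  3  'abb'
   6  s[18:],s[16:]  1  'a'
   7  s[16:],s[4:]  3  'aca'
   8  s[4:],s[11:]  1  'a'
   9  s[11:],s[6:]  2  'ad'
  10  s[6:],s[13:]  0  ''
  11  s[13:],s[24:]  2  'ba'
  12  s[24:],s[3:]  2  'ba'
  13  s[3:],s[10:]  2  'ba'
  14  s[10:],s[2:]  1  'b'
  15  s[2:],s[9:]  3  'bba'
  16  s[9:],s[26:]  2  'bb'
  17  s[26:],s[19:]  2  'bb'
  18  s[19:],s[27:]  1  'b'
  19  s[27:],s[20:]  1  'b'
  20  s[20:],s[28:]  0  ''
  21  s[28:],s[17:]  1  'c'
  22  s[17:],s[5:]  2  'ca'
  23  s[5:],s[22:]  0  ''
  24  s[22:],s[0:]  3  'dab'
  25  s[0:],s[12:]  1  'd'
  26  s[12:],s[8:]  2  'db'
  27  s[8:],s[21:]  1  'd'
  28  s[21:],s[7:]  2  'dd'

[0, 2, 1, 2, 3, 3, 1, 3, 1, 2, 0, 2, 2, 2, 1, 3, 2, 2, 1, 1, 0, 1, 2, 0, 3, 1, 2, 1, 2]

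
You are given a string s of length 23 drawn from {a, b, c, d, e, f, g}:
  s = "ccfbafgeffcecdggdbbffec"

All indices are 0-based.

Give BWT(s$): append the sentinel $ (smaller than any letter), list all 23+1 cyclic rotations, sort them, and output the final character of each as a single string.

rank  rotation                  last
    0  $ccfbafgeffcecdggdbbffec  c
    1  afgeffcecdggdbbffec$ccfb  b
    2  bafgeffcecdggdbbffec$ccf  f
    3  bbffec$ccfbafgeffcecdggd  d
    4  bffec$ccfbafgeffcecdggdb  b
    5  c$ccfbafgeffcecdggdbbffe  e
    6  ccfbafgeffcecdggdbbffec$  $
    7  cdggdbbffec$ccfbafgeffce  e
    8  cecdggdbbffec$ccfbafgeff  f
    9  cfbafgeffcecdggdbbffec$c  c
   10  dbbffec$ccfbafgeffcecdgg  g
   11  dggdbbffec$ccfbafgeffcec  c
   12  ec$ccfbafgeffcecdggdbbff  f
   13  ecdggdbbffec$ccfbafgeffc  c
   14  effcecdggdbbffec$ccfbafg  g
   15  fbafgeffcecdggdbbffec$cc  c
   16  fcecdggdbbffec$ccfbafgef  f
   17  fec$ccfbafgeffcecdggdbbf  f
   18  ffcecdggdbbffec$ccfbafge  e
   19  ffec$ccfbafgeffcecdggdbb  b
   20  fgeffcecdggdbbffec$ccfba  a
   21  gdbbffec$ccfbafgeffcecdg  g
   22  geffcecdggdbbffec$ccfbaf  f
   23  ggdbbffec$ccfbafgeffcecd  d

cbfdbe$efcgcfcgcffebagfd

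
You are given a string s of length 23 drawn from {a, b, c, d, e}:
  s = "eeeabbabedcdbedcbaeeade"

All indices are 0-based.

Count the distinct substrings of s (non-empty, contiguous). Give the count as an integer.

rank→(start, suffix):
  0 → (3, 'abbabedcdbedcbaeeade')
  1 → (6, 'abedcdbedcbaeeade')
  2 → (20, 'ade')
  3 → (17, 'aeeade')
  4 → (5, 'babedcdbedcbaeeade')
  5 → (16, 'baeeade')
  6 → (4, 'bbabedcdbedcbaeeade')
  7 → (12, 'bedcbaeeade')
  8 → (7, 'bedcdbedcbaeeade')
  9 → (15, 'cbaeeade')
  10 → (10, 'cdbedcbaeeade')
  11 → (11, 'dbedcbaeeade')
  12 → (14, 'dcbaeeade')
  13 → (9, 'dcdbedcbaeeade')
  14 → (21, 'de')
  15 → (22, 'e')
  16 → (2, 'eabbabedcdbedcbaeeade')
  17 → (19, 'eade')
  18 → (13, 'edcbaeeade')
  19 → (8, 'edcdbedcbaeeade')
  20 → (1, 'eeabbabedcdbedcbaeeade')
  21 → (18, 'eeade')
  22 → (0, 'eeeabbabedcdbedcbaeeade')

SA = [3, 6, 20, 17, 5, 16, 4, 12, 7, 15, 10, 11, 14, 9, 21, 22, 2, 19, 13, 8, 1, 18, 0]
i: (SA[i-1],SA[i]) lcp shared
  1: (3,6) 2 'ab'
  2: (6,20) 1 'a'
  3: (20,17) 1 'a'
  4: (17,5) 0 ''
  5: (5,16) 2 'ba'
  6: (16,4) 1 'b'
  7: (4,12) 1 'b'
  8: (12,7) 4 'bedc'
  9: (7,15) 0 ''
  10: (15,10) 1 'c'
  11: (10,11) 0 ''
  12: (11,14) 1 'd'
  13: (14,9) 2 'dc'
  14: (9,21) 1 'd'
  15: (21,22) 0 ''
  16: (22,2) 1 'e'
  17: (2,19) 2 'ea'
  18: (19,13) 1 'e'
  19: (13,8) 3 'edc'
  20: (8,1) 1 'e'
  21: (1,18) 3 'eea'
  22: (18,0) 2 'ee'

n(n+1)/2 = 23·24/2 = 276
Σ LCP = 0 + 2 + 1 + 1 + 0 + 2 + 1 + 1 + 4 + 0 + 1 + 0 + 1 + 2 + 1 + 0 + 1 + 2 + 1 + 3 + 1 + 3 + 2 = 30
distinct = 276 − 30 = 246

246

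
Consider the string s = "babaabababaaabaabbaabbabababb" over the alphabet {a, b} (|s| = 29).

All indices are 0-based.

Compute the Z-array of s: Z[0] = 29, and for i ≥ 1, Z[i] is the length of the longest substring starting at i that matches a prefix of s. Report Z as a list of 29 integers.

[29, 0, 2, 0, 0, 4, 0, 5, 0, 2, 0, 0, 0, 2, 0, 0, 1, 2, 0, 0, 1, 4, 0, 4, 0, 3, 0, 1, 1]

Z[0]=29
i=1: outside box; Z[1]=0
i=2: outside box; Z[2]=2 extend→box=[2,4)
i=3: min(r-i=1, Z[1]=0)=0; Z[3]=0
i=4: outside box; Z[4]=0
i=5: outside box; Z[5]=4 extend→box=[5,9)
i=6: min(r-i=3, Z[1]=0)=0; Z[6]=0
i=7: min(r-i=2, Z[2]=2)=2; Z[7]=5 extend→box=[7,12)
i=8: min(r-i=4, Z[1]=0)=0; Z[8]=0
i=9: min(r-i=3, Z[2]=2)=2; Z[9]=2
i=10: min(r-i=2, Z[3]=0)=0; Z[10]=0
i=11: min(r-i=1, Z[4]=0)=0; Z[11]=0
i=12: outside box; Z[12]=0
i=13: outside box; Z[13]=2 extend→box=[13,15)
i=14: min(r-i=1, Z[1]=0)=0; Z[14]=0
i=15: outside box; Z[15]=0
i=16: outside box; Z[16]=1 extend→box=[16,17)
i=17: outside box; Z[17]=2 extend→box=[17,19)
i=18: min(r-i=1, Z[1]=0)=0; Z[18]=0
i=19: outside box; Z[19]=0
i=20: outside box; Z[20]=1 extend→box=[20,21)
i=21: outside box; Z[21]=4 extend→box=[21,25)
i=22: min(r-i=3, Z[1]=0)=0; Z[22]=0
i=23: min(r-i=2, Z[2]=2)=2; Z[23]=4 extend→box=[23,27)
i=24: min(r-i=3, Z[1]=0)=0; Z[24]=0
i=25: min(r-i=2, Z[2]=2)=2; Z[25]=3 extend→box=[25,28)
i=26: min(r-i=2, Z[1]=0)=0; Z[26]=0
i=27: min(r-i=1, Z[2]=2)=1; Z[27]=1
i=28: outside box; Z[28]=1 extend→box=[28,29)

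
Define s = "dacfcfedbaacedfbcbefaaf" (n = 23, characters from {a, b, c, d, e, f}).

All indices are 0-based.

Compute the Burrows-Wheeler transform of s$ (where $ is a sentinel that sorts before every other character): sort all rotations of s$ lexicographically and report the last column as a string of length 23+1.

fbfadadfcbaaf$eefcbaedcc

rank  rotation                  last
    0  $dacfcfedbaacedfbcbefaaf  f
    1  aacedfbcbefaaf$dacfcfedb  b
    2  aaf$dacfcfedbaacedfbcbef  f
    3  acedfbcbefaaf$dacfcfedba  a
    4  acfcfedbaacedfbcbefaaf$d  d
    5  af$dacfcfedbaacedfbcbefa  a
    6  baacedfbcbefaaf$dacfcfed  d
    7  bcbefaaf$dacfcfedbaacedf  f
    8  befaaf$dacfcfedbaacedfbc  c
    9  cbefaaf$dacfcfedbaacedfb  b
   10  cedfbcbefaaf$dacfcfedbaa  a
   11  cfcfedbaacedfbcbefaaf$da  a
   12  cfedbaacedfbcbefaaf$dacf  f
   13  dacfcfedbaacedfbcbefaaf$  $
   14  dbaacedfbcbefaaf$dacfcfe  e
   15  dfbcbefaaf$dacfcfedbaace  e
   16  edbaacedfbcbefaaf$dacfcf  f
   17  edfbcbefaaf$dacfcfedbaac  c
   18  efaaf$dacfcfedbaacedfbcb  b
   19  f$dacfcfedbaacedfbcbefaa  a
   20  faaf$dacfcfedbaacedfbcbe  e
   21  fbcbefaaf$dacfcfedbaaced  d
   22  fcfedbaacedfbcbefaaf$dac  c
   23  fedbaacedfbcbefaaf$dacfc  c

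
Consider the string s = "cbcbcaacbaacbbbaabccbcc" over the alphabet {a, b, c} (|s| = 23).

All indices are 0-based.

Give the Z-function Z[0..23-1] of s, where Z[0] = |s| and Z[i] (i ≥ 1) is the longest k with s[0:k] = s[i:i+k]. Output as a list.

Z[0]=23
i=1: outside box; Z[1]=0
i=2: outside box; Z[2]=3 extend→box=[2,5)
i=3: min(r-i=2, Z[1]=0)=0; Z[3]=0
i=4: min(r-i=1, Z[2]=3)=1; Z[4]=1
i=5: outside box; Z[5]=0
i=6: outside box; Z[6]=0
i=7: outside box; Z[7]=2 extend→box=[7,9)
i=8: min(r-i=1, Z[1]=0)=0; Z[8]=0
i=9: outside box; Z[9]=0
i=10: outside box; Z[10]=0
i=11: outside box; Z[11]=2 extend→box=[11,13)
i=12: min(r-i=1, Z[1]=0)=0; Z[12]=0
i=13: outside box; Z[13]=0
i=14: outside box; Z[14]=0
i=15: outside box; Z[15]=0
i=16: outside box; Z[16]=0
i=17: outside box; Z[17]=0
i=18: outside box; Z[18]=1 extend→box=[18,19)
i=19: outside box; Z[19]=3 extend→box=[19,22)
i=20: min(r-i=2, Z[1]=0)=0; Z[20]=0
i=21: min(r-i=1, Z[2]=3)=1; Z[21]=1
i=22: outside box; Z[22]=1 extend→box=[22,23)

[23, 0, 3, 0, 1, 0, 0, 2, 0, 0, 0, 2, 0, 0, 0, 0, 0, 0, 1, 3, 0, 1, 1]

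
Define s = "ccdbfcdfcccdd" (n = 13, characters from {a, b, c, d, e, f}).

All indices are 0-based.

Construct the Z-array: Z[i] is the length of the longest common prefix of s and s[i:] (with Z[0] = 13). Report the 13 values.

[13, 1, 0, 0, 0, 1, 0, 0, 2, 3, 1, 0, 0]

Z[0]=13
i=1: fresh scan; Z[1]=1 scan→box=[1,2)
i=2: fresh scan; Z[2]=0
i=3: fresh scan; Z[3]=0
i=4: fresh scan; Z[4]=0
i=5: fresh scan; Z[5]=1 scan→box=[5,6)
i=6: fresh scan; Z[6]=0
i=7: fresh scan; Z[7]=0
i=8: fresh scan; Z[8]=2 scan→box=[8,10)
i=9: min(r-i=1, Z[1]=1)=1; Z[9]=3 scan→box=[9,12)
i=10: min(r-i=2, Z[1]=1)=1; Z[10]=1
i=11: min(r-i=1, Z[2]=0)=0; Z[11]=0
i=12: fresh scan; Z[12]=0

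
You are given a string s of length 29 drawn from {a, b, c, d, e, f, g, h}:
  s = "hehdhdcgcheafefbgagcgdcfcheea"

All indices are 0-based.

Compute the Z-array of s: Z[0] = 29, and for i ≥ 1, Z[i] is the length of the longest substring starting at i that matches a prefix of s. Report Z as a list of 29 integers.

Z[0]=29
i=1: i≥r, start 0; Z[1]=0
i=2: i≥r, start 0; Z[2]=1 scan→box=[2,3)
i=3: i≥r, start 0; Z[3]=0
i=4: i≥r, start 0; Z[4]=1 scan→box=[4,5)
i=5: i≥r, start 0; Z[5]=0
i=6: i≥r, start 0; Z[6]=0
i=7: i≥r, start 0; Z[7]=0
i=8: i≥r, start 0; Z[8]=0
i=9: i≥r, start 0; Z[9]=2 scan→box=[9,11)
i=10: min(r-i=1, Z[1]=0)=0; Z[10]=0
i=11: i≥r, start 0; Z[11]=0
i=12: i≥r, start 0; Z[12]=0
i=13: i≥r, start 0; Z[13]=0
i=14: i≥r, start 0; Z[14]=0
i=15: i≥r, start 0; Z[15]=0
i=16: i≥r, start 0; Z[16]=0
i=17: i≥r, start 0; Z[17]=0
i=18: i≥r, start 0; Z[18]=0
i=19: i≥r, start 0; Z[19]=0
i=20: i≥r, start 0; Z[20]=0
i=21: i≥r, start 0; Z[21]=0
i=22: i≥r, start 0; Z[22]=0
i=23: i≥r, start 0; Z[23]=0
i=24: i≥r, start 0; Z[24]=0
i=25: i≥r, start 0; Z[25]=2 scan→box=[25,27)
i=26: min(r-i=1, Z[1]=0)=0; Z[26]=0
i=27: i≥r, start 0; Z[27]=0
i=28: i≥r, start 0; Z[28]=0

[29, 0, 1, 0, 1, 0, 0, 0, 0, 2, 0, 0, 0, 0, 0, 0, 0, 0, 0, 0, 0, 0, 0, 0, 0, 2, 0, 0, 0]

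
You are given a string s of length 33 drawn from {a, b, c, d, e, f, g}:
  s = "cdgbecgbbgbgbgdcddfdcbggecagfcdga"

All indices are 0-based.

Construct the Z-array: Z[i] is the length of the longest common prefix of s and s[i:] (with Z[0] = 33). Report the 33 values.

[33, 0, 0, 0, 0, 1, 0, 0, 0, 0, 0, 0, 0, 0, 0, 2, 0, 0, 0, 0, 1, 0, 0, 0, 0, 1, 0, 0, 0, 3, 0, 0, 0]

Z[0]=33
i=1: fresh scan; Z[1]=0
i=2: fresh scan; Z[2]=0
i=3: fresh scan; Z[3]=0
i=4: fresh scan; Z[4]=0
i=5: fresh scan; Z[5]=1 grow→box=[5,6)
i=6: fresh scan; Z[6]=0
i=7: fresh scan; Z[7]=0
i=8: fresh scan; Z[8]=0
i=9: fresh scan; Z[9]=0
i=10: fresh scan; Z[10]=0
i=11: fresh scan; Z[11]=0
i=12: fresh scan; Z[12]=0
i=13: fresh scan; Z[13]=0
i=14: fresh scan; Z[14]=0
i=15: fresh scan; Z[15]=2 grow→box=[15,17)
i=16: min(r-i=1, Z[1]=0)=0; Z[16]=0
i=17: fresh scan; Z[17]=0
i=18: fresh scan; Z[18]=0
i=19: fresh scan; Z[19]=0
i=20: fresh scan; Z[20]=1 grow→box=[20,21)
i=21: fresh scan; Z[21]=0
i=22: fresh scan; Z[22]=0
i=23: fresh scan; Z[23]=0
i=24: fresh scan; Z[24]=0
i=25: fresh scan; Z[25]=1 grow→box=[25,26)
i=26: fresh scan; Z[26]=0
i=27: fresh scan; Z[27]=0
i=28: fresh scan; Z[28]=0
i=29: fresh scan; Z[29]=3 grow→box=[29,32)
i=30: min(r-i=2, Z[1]=0)=0; Z[30]=0
i=31: min(r-i=1, Z[2]=0)=0; Z[31]=0
i=32: fresh scan; Z[32]=0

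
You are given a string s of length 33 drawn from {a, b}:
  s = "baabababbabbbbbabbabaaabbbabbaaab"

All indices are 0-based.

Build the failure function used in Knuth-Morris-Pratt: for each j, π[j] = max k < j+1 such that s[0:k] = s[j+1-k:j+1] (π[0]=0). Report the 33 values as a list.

π[0] = 0
j=1 s[j]='a': π[1]=0 (border '')
j=2 s[j]='a': π[2]=0 (border '')
j=3 s[j]='b': π[3]=1 (border 'b')
j=4 s[j]='a': π[4]=2 (border 'ba')
j=5 s[j]='b': k: 2→0; π[5]=1 (border 'b')
j=6 s[j]='a': π[6]=2 (border 'ba')
j=7 s[j]='b': k: 2→0; π[7]=1 (border 'b')
j=8 s[j]='b': k: 1→0; π[8]=1 (border 'b')
j=9 s[j]='a': π[9]=2 (border 'ba')
j=10 s[j]='b': k: 2→0; π[10]=1 (border 'b')
j=11 s[j]='b': k: 1→0; π[11]=1 (border 'b')
j=12 s[j]='b': k: 1→0; π[12]=1 (border 'b')
j=13 s[j]='b': k: 1→0; π[13]=1 (border 'b')
j=14 s[j]='b': k: 1→0; π[14]=1 (border 'b')
j=15 s[j]='a': π[15]=2 (border 'ba')
j=16 s[j]='b': k: 2→0; π[16]=1 (border 'b')
j=17 s[j]='b': k: 1→0; π[17]=1 (border 'b')
j=18 s[j]='a': π[18]=2 (border 'ba')
j=19 s[j]='b': k: 2→0; π[19]=1 (border 'b')
j=20 s[j]='a': π[20]=2 (border 'ba')
j=21 s[j]='a': π[21]=3 (border 'baa')
j=22 s[j]='a': k: 3→0; π[22]=0 (border '')
j=23 s[j]='b': π[23]=1 (border 'b')
j=24 s[j]='b': k: 1→0; π[24]=1 (border 'b')
j=25 s[j]='b': k: 1→0; π[25]=1 (border 'b')
j=26 s[j]='a': π[26]=2 (border 'ba')
j=27 s[j]='b': k: 2→0; π[27]=1 (border 'b')
j=28 s[j]='b': k: 1→0; π[28]=1 (border 'b')
j=29 s[j]='a': π[29]=2 (border 'ba')
j=30 s[j]='a': π[30]=3 (border 'baa')
j=31 s[j]='a': k: 3→0; π[31]=0 (border '')
j=32 s[j]='b': π[32]=1 (border 'b')

[0, 0, 0, 1, 2, 1, 2, 1, 1, 2, 1, 1, 1, 1, 1, 2, 1, 1, 2, 1, 2, 3, 0, 1, 1, 1, 2, 1, 1, 2, 3, 0, 1]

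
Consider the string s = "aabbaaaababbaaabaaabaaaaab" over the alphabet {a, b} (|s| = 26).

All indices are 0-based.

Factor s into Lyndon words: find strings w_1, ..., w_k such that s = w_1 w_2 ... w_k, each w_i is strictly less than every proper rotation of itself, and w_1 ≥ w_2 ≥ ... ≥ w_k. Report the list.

emit factor 1: 'aabb' (i=0, period=4)
emit factor 2: 'aaaababbaaabaaab' (i=4, period=16)
emit factor 3: 'aaaaab' (i=20, period=6)

["aabb", "aaaababbaaabaaab", "aaaaab"]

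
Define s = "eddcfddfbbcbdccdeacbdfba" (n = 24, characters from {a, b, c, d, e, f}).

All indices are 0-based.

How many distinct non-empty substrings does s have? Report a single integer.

sorted suffixes:
  #0 SA[0]=23  'a'
  #1 SA[1]=17  'acbdfba'
  #2 SA[2]=22  'ba'
  #3 SA[3]=8  'bbcbdccdeacbdfba'
  #4 SA[4]=9  'bcbdccdeacbdfba'
  #5 SA[5]=11  'bdccdeacbdfba'
  #6 SA[6]=19  'bdfba'
  #7 SA[7]=10  'cbdccdeacbdfba'
  #8 SA[8]=18  'cbdfba'
  #9 SA[9]=13  'ccdeacbdfba'
  #10 SA[10]=14  'cdeacbdfba'
  #11 SA[11]=3  'cfddfbbcbdccdeacbdfba'
  #12 SA[12]=12  'dccdeacbdfba'
  #13 SA[13]=2  'dcfddfbbcbdccdeacbdfba'
  #14 SA[14]=1  'ddcfddfbbcbdccdeacbdfba'
  #15 SA[15]=5  'ddfbbcbdccdeacbdfba'
  #16 SA[16]=15  'deacbdfba'
  #17 SA[17]=20  'dfba'
  #18 SA[18]=6  'dfbbcbdccdeacbdfba'
  #19 SA[19]=16  'eacbdfba'
  #20 SA[20]=0  'eddcfddfbbcbdccdeacbdfba'
  #21 SA[21]=21  'fba'
  #22 SA[22]=7  'fbbcbdccdeacbdfba'
  #23 SA[23]=4  'fddfbbcbdccdeacbdfba'

SA = [23, 17, 22, 8, 9, 11, 19, 10, 18, 13, 14, 3, 12, 2, 1, 5, 15, 20, 6, 16, 0, 21, 7, 4]
[i] adj suffixes → lcp
  [1] 23/17 → 1 ('a')
  [2] 17/22 → 0 ('')
  [3] 22/8 → 1 ('b')
  [4] 8/9 → 1 ('b')
  [5] 9/11 → 1 ('b')
  [6] 11/19 → 2 ('bd')
  [7] 19/10 → 0 ('')
  [8] 10/18 → 3 ('cbd')
  [9] 18/13 → 1 ('c')
  [10] 13/14 → 1 ('c')
  [11] 14/3 → 1 ('c')
  [12] 3/12 → 0 ('')
  [13] 12/2 → 2 ('dc')
  [14] 2/1 → 1 ('d')
  [15] 1/5 → 2 ('dd')
  [16] 5/15 → 1 ('d')
  [17] 15/20 → 1 ('d')
  [18] 20/6 → 3 ('dfb')
  [19] 6/16 → 0 ('')
  [20] 16/0 → 1 ('e')
  [21] 0/21 → 0 ('')
  [22] 21/7 → 2 ('fb')
  [23] 7/4 → 1 ('f')

n(n+1)/2 = 24·25/2 = 300
Σ LCP = 0 + 1 + 0 + 1 + 1 + 1 + 2 + 0 + 3 + 1 + 1 + 1 + 0 + 2 + 1 + 2 + 1 + 1 + 3 + 0 + 1 + 0 + 2 + 1 = 26
distinct = 300 − 26 = 274

274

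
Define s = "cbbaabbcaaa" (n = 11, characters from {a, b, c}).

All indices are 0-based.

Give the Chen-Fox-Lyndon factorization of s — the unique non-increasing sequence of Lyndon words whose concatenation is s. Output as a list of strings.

emit factor 1: 'c' (i=0, period=1)
emit factor 2: 'b' (i=1, period=1)
emit factor 3: 'b' (i=2, period=1)
emit factor 4: 'aabbc' (i=3, period=5)
emit factor 5: 'a' (i=8, period=1)
emit factor 6: 'a' (i=9, period=1)
emit factor 7: 'a' (i=10, period=1)

["c", "b", "b", "aabbc", "a", "a", "a"]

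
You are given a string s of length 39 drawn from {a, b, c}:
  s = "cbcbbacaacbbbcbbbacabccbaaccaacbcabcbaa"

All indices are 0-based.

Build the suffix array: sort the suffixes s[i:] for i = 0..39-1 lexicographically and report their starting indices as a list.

[38, 37, 7, 28, 24, 33, 19, 5, 17, 8, 29, 25, 36, 23, 4, 16, 3, 15, 14, 10, 11, 31, 34, 1, 12, 20, 6, 27, 32, 18, 35, 22, 2, 13, 9, 30, 0, 26, 21]

rank | idx | suffix
   0 |  38 | a
   1 |  37 | aa
   2 |   7 | aacbbbcbbbacabccbaaccaacbcabcbaa
   3 |  28 | aacbcabcbaa
   4 |  24 | aaccaacbcabcbaa
   5 |  33 | abcbaa
   6 |  19 | abccbaaccaacbcabcbaa
   7 |   5 | acaacbbbcbbbacabccbaaccaacbcabcbaa
   8 |  17 | acabccbaaccaacbcabcbaa
   9 |   8 | acbbbcbbbacabccbaaccaacbcabcbaa
  10 |  29 | acbcabcbaa
  11 |  25 | accaacbcabcbaa
  12 |  36 | baa
  13 |  23 | baaccaacbcabcbaa
  14 |   4 | bacaacbbbcbbbacabccbaaccaacbcabcbaa
  15 |  16 | bacabccbaaccaacbcabcbaa
  16 |   3 | bbacaacbbbcbbbacabccbaaccaacbcabcbaa
  17 |  15 | bbacabccbaaccaacbcabcbaa
  18 |  14 | bbbacabccbaaccaacbcabcbaa
  19 |  10 | bbbcbbbacabccbaaccaacbcabcbaa
  20 |  11 | bbcbbbacabccbaaccaacbcabcbaa
  21 |  31 | bcabcbaa
  22 |  34 | bcbaa
  23 |   1 | bcbbacaacbbbcbbbacabccbaaccaacbcabcbaa
  24 |  12 | bcbbbacabccbaaccaacbcabcbaa
  25 |  20 | bccbaaccaacbcabcbaa
  26 |   6 | caacbbbcbbbacabccbaaccaacbcabcbaa
  27 |  27 | caacbcabcbaa
  28 |  32 | cabcbaa
  29 |  18 | cabccbaaccaacbcabcbaa
  30 |  35 | cbaa
  31 |  22 | cbaaccaacbcabcbaa
  32 |   2 | cbbacaacbbbcbbbacabccbaaccaacbcabcbaa
  33 |  13 | cbbbacabccbaaccaacbcabcbaa
  34 |   9 | cbbbcbbbacabccbaaccaacbcabcbaa
  35 |  30 | cbcabcbaa
  36 |   0 | cbcbbacaacbbbcbbbacabccbaaccaacbcabcbaa
  37 |  26 | ccaacbcabcbaa
  38 |  21 | ccbaaccaacbcabcbaa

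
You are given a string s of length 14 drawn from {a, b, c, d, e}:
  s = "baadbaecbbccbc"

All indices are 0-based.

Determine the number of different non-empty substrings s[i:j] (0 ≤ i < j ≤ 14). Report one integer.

93

rank | idx | suffix
   0 |   1 | aadbaecbbccbc
   1 |   2 | adbaecbbccbc
   2 |   5 | aecbbccbc
   3 |   0 | baadbaecbbccbc
   4 |   4 | baecbbccbc
   5 |   8 | bbccbc
   6 |  12 | bc
   7 |   9 | bccbc
   8 |  13 | c
   9 |   7 | cbbccbc
  10 |  11 | cbc
  11 |  10 | ccbc
  12 |   3 | dbaecbbccbc
  13 |   6 | ecbbccbc

SA = [1, 2, 5, 0, 4, 8, 12, 9, 13, 7, 11, 10, 3, 6]
rank  pair      lcp
   1  s[1:],s[2:]  1  'a'
   2  s[2:],s[5:]  1  'a'
   3  s[5:],s[0:]  0  ''
   4  s[0:],s[4:]  2  'ba'
   5  s[4:],s[8:]  1  'b'
   6  s[8:],s[12:]  1  'b'
   7  s[12:],s[9:]  2  'bc'
   8  s[9:],s[13:]  0  ''
   9  s[13:],s[7:]  1  'c'
  10  s[7:],s[11:]  2  'cb'
  11  s[11:],s[10:]  1  'c'
  12  s[10:],s[3:]  0  ''
  13  s[3:],s[6:]  0  ''

n(n+1)/2 = 14·15/2 = 105
Σ LCP = 0 + 1 + 1 + 0 + 2 + 1 + 1 + 2 + 0 + 1 + 2 + 1 + 0 + 0 = 12
distinct = 105 − 12 = 93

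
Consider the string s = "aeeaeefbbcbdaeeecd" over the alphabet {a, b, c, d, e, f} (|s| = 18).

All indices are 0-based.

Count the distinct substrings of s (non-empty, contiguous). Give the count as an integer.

sorted suffixes:
  #0 SA[0]=0  'aeeaeefbbcbdaeeecd'
  #1 SA[1]=12  'aeeecd'
  #2 SA[2]=3  'aeefbbcbdaeeecd'
  #3 SA[3]=7  'bbcbdaeeecd'
  #4 SA[4]=8  'bcbdaeeecd'
  #5 SA[5]=10  'bdaeeecd'
  #6 SA[6]=9  'cbdaeeecd'
  #7 SA[7]=16  'cd'
  #8 SA[8]=17  'd'
  #9 SA[9]=11  'daeeecd'
  #10 SA[10]=2  'eaeefbbcbdaeeecd'
  #11 SA[11]=15  'ecd'
  #12 SA[12]=1  'eeaeefbbcbdaeeecd'
  #13 SA[13]=14  'eecd'
  #14 SA[14]=13  'eeecd'
  #15 SA[15]=4  'eefbbcbdaeeecd'
  #16 SA[16]=5  'efbbcbdaeeecd'
  #17 SA[17]=6  'fbbcbdaeeecd'

SA = [0, 12, 3, 7, 8, 10, 9, 16, 17, 11, 2, 15, 1, 14, 13, 4, 5, 6]
[i] adj suffixes → lcp
  [1] 0/12 → 3 ('aee')
  [2] 12/3 → 3 ('aee')
  [3] 3/7 → 0 ('')
  [4] 7/8 → 1 ('b')
  [5] 8/10 → 1 ('b')
  [6] 10/9 → 0 ('')
  [7] 9/16 → 1 ('c')
  [8] 16/17 → 0 ('')
  [9] 17/11 → 1 ('d')
  [10] 11/2 → 0 ('')
  [11] 2/15 → 1 ('e')
  [12] 15/1 → 1 ('e')
  [13] 1/14 → 2 ('ee')
  [14] 14/13 → 2 ('ee')
  [15] 13/4 → 2 ('ee')
  [16] 4/5 → 1 ('e')
  [17] 5/6 → 0 ('')

n(n+1)/2 = 18·19/2 = 171
Σ LCP = 0 + 3 + 3 + 0 + 1 + 1 + 0 + 1 + 0 + 1 + 0 + 1 + 1 + 2 + 2 + 2 + 1 + 0 = 19
distinct = 171 − 19 = 152

152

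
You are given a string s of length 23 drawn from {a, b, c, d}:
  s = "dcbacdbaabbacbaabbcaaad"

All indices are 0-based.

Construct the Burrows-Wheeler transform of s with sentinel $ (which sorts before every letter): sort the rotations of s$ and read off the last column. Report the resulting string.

dcbbaaabbadcbcaabbadaac$

rank  rotation                  last
    0  $dcbacdbaabbacbaabbcaaad  d
    1  aaad$dcbacdbaabbacbaabbc  c
    2  aabbacbaabbcaaad$dcbacdb  b
    3  aabbcaaad$dcbacdbaabbacb  b
    4  aad$dcbacdbaabbacbaabbca  a
    5  abbacbaabbcaaad$dcbacdba  a
    6  abbcaaad$dcbacdbaabbacba  a
    7  acbaabbcaaad$dcbacdbaabb  b
    8  acdbaabbacbaabbcaaad$dcb  b
    9  ad$dcbacdbaabbacbaabbcaa  a
   10  baabbacbaabbcaaad$dcbacd  d
   11  baabbcaaad$dcbacdbaabbac  c
   12  bacbaabbcaaad$dcbacdbaab  b
   13  bacdbaabbacbaabbcaaad$dc  c
   14  bbacbaabbcaaad$dcbacdbaa  a
   15  bbcaaad$dcbacdbaabbacbaa  a
   16  bcaaad$dcbacdbaabbacbaab  b
   17  caaad$dcbacdbaabbacbaabb  b
   18  cbaabbcaaad$dcbacdbaabba  a
   19  cbacdbaabbacbaabbcaaad$d  d
   20  cdbaabbacbaabbcaaad$dcba  a
   21  d$dcbacdbaabbacbaabbcaaa  a
   22  dbaabbacbaabbcaaad$dcbac  c
   23  dcbacdbaabbacbaabbcaaad$  $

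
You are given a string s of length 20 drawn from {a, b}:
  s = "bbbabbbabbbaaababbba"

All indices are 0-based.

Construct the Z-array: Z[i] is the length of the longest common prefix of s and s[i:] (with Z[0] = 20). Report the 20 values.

Z[0]=20
i=1: outside box; Z[1]=2 grow→box=[1,3)
i=2: min(r-i=1, Z[1]=2)=1; Z[2]=1
i=3: outside box; Z[3]=0
i=4: outside box; Z[4]=8 grow→box=[4,12)
i=5: min(r-i=7, Z[1]=2)=2; Z[5]=2
i=6: min(r-i=6, Z[2]=1)=1; Z[6]=1
i=7: min(r-i=5, Z[3]=0)=0; Z[7]=0
i=8: min(r-i=4, Z[4]=8)=4; Z[8]=4
i=9: min(r-i=3, Z[5]=2)=2; Z[9]=2
i=10: min(r-i=2, Z[6]=1)=1; Z[10]=1
i=11: min(r-i=1, Z[7]=0)=0; Z[11]=0
i=12: outside box; Z[12]=0
i=13: outside box; Z[13]=0
i=14: outside box; Z[14]=1 grow→box=[14,15)
i=15: outside box; Z[15]=0
i=16: outside box; Z[16]=4 grow→box=[16,20)
i=17: min(r-i=3, Z[1]=2)=2; Z[17]=2
i=18: min(r-i=2, Z[2]=1)=1; Z[18]=1
i=19: min(r-i=1, Z[3]=0)=0; Z[19]=0

[20, 2, 1, 0, 8, 2, 1, 0, 4, 2, 1, 0, 0, 0, 1, 0, 4, 2, 1, 0]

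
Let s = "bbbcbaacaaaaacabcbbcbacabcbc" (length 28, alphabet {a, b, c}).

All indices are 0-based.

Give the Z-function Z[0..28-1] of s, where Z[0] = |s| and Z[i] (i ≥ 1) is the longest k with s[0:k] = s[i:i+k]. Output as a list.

Z[0]=28
i=1: outside box; Z[1]=2 grow→box=[1,3)
i=2: min(r-i=1, Z[1]=2)=1; Z[2]=1
i=3: outside box; Z[3]=0
i=4: outside box; Z[4]=1 grow→box=[4,5)
i=5: outside box; Z[5]=0
i=6: outside box; Z[6]=0
i=7: outside box; Z[7]=0
i=8: outside box; Z[8]=0
i=9: outside box; Z[9]=0
i=10: outside box; Z[10]=0
i=11: outside box; Z[11]=0
i=12: outside box; Z[12]=0
i=13: outside box; Z[13]=0
i=14: outside box; Z[14]=0
i=15: outside box; Z[15]=1 grow→box=[15,16)
i=16: outside box; Z[16]=0
i=17: outside box; Z[17]=2 grow→box=[17,19)
i=18: min(r-i=1, Z[1]=2)=1; Z[18]=1
i=19: outside box; Z[19]=0
i=20: outside box; Z[20]=1 grow→box=[20,21)
i=21: outside box; Z[21]=0
i=22: outside box; Z[22]=0
i=23: outside box; Z[23]=0
i=24: outside box; Z[24]=1 grow→box=[24,25)
i=25: outside box; Z[25]=0
i=26: outside box; Z[26]=1 grow→box=[26,27)
i=27: outside box; Z[27]=0

[28, 2, 1, 0, 1, 0, 0, 0, 0, 0, 0, 0, 0, 0, 0, 1, 0, 2, 1, 0, 1, 0, 0, 0, 1, 0, 1, 0]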